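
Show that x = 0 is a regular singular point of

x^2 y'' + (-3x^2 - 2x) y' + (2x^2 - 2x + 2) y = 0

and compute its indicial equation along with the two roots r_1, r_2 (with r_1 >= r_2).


Divide by x^2 to reach normal form y'' + P_1(x) y' + P_2(x) y = 0 with P_1(x) = -3 - 2/x and P_2(x) = 2 - 2/x + 2/x^2.
x = 0 is a singular point because the y'-coefficient -3 - 2/x has a pole at x = 0 and the y-coefficient 2 - 2/x + 2/x^2 has a pole at x = 0.
It is a regular singular point because x P_1(x) = p(x) = -3x - 2 and x^2 P_2(x) = q(x) = 2x^2 - 2x + 2 are polynomials, hence analytic at x = 0.
p(0) = -2,  q(0) = 2.
Indicial equation: r(r-1) + p(0) r + q(0) = 0, i.e. r^2 + (p(0) - 1) r + q(0) = 0, i.e. r^2 - 3 r + 2 = 0.
Discriminant: (-3)^2 - 4(2) = 1, so r = (3 ± 1)/2.
Solving: r_1 = 2, r_2 = 1.

indicial: r^2 - 3 r + 2 = 0; roots r_1 = 2, r_2 = 1


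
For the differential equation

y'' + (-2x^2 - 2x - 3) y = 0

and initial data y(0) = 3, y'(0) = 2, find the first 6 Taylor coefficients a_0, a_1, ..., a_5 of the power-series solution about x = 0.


Ansatz: y(x) = sum_{n>=0} a_n x^n, so y'(x) = sum_{n>=1} n a_n x^(n-1) and y''(x) = sum_{n>=2} n(n-1) a_n x^(n-2).
Substitute into P(x) y'' + Q(x) y' + R(x) y = 0 with P(x) = 1, Q(x) = 0, R(x) = -2x^2 - 2x - 3, and match powers of x.
Initial conditions: a_0 = 3, a_1 = 2.
Setting the coefficient of each power of x to zero and solving order by order (substituting the coefficients already found):
  x^0: 2 a_2 - 3 a_0 = 0  ->  2 a_2 = 3 a_0 = 9  ->  a_2 = 9/2
  x^1: 6 a_3 - 3 a_1 - 2 a_0 = 0  ->  6 a_3 = 3 a_1 + 2 a_0 = 12  ->  a_3 = 2
  x^2: 12 a_4 - 3 a_2 - 2 a_1 - 2 a_0 = 0  ->  12 a_4 = 3 a_2 + 2 a_1 + 2 a_0 = 47/2  ->  a_4 = 47/24
  x^3: 20 a_5 - 3 a_3 - 2 a_2 - 2 a_1 = 0  ->  20 a_5 = 3 a_3 + 2 a_2 + 2 a_1 = 19  ->  a_5 = 19/20
Truncated series: y(x) = 3 + 2 x + (9/2) x^2 + 2 x^3 + (47/24) x^4 + (19/20) x^5 + O(x^6).

a_0 = 3; a_1 = 2; a_2 = 9/2; a_3 = 2; a_4 = 47/24; a_5 = 19/20


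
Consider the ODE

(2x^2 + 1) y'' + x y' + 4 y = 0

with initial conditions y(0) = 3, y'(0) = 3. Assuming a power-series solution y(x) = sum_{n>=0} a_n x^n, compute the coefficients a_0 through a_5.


Ansatz: y(x) = sum_{n>=0} a_n x^n, so y'(x) = sum_{n>=1} n a_n x^(n-1) and y''(x) = sum_{n>=2} n(n-1) a_n x^(n-2).
Substitute into P(x) y'' + Q(x) y' + R(x) y = 0 with P(x) = 2x^2 + 1, Q(x) = x, R(x) = 4, and match powers of x.
Initial conditions: a_0 = 3, a_1 = 3.
Setting the coefficient of each power of x to zero and solving order by order (substituting the coefficients already found):
  x^0: 2 a_2 + 4 a_0 = 0  ->  2 a_2 = -4 a_0 = -12  ->  a_2 = -6
  x^1: 6 a_3 + 5 a_1 = 0  ->  6 a_3 = -5 a_1 = -15  ->  a_3 = -5/2
  x^2: 12 a_4 + 10 a_2 = 0  ->  12 a_4 = -10 a_2 = 60  ->  a_4 = 5
  x^3: 20 a_5 + 19 a_3 = 0  ->  20 a_5 = -19 a_3 = 95/2  ->  a_5 = 19/8
Truncated series: y(x) = 3 + 3 x - 6 x^2 - (5/2) x^3 + 5 x^4 + (19/8) x^5 + O(x^6).

a_0 = 3; a_1 = 3; a_2 = -6; a_3 = -5/2; a_4 = 5; a_5 = 19/8


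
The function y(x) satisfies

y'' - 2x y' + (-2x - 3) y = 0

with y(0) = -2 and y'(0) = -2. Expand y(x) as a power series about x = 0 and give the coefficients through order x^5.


Ansatz: y(x) = sum_{n>=0} a_n x^n, so y'(x) = sum_{n>=1} n a_n x^(n-1) and y''(x) = sum_{n>=2} n(n-1) a_n x^(n-2).
Substitute into P(x) y'' + Q(x) y' + R(x) y = 0 with P(x) = 1, Q(x) = -2x, R(x) = -2x - 3, and match powers of x.
Initial conditions: a_0 = -2, a_1 = -2.
Setting the coefficient of each power of x to zero and solving order by order (substituting the coefficients already found):
  x^0: 2 a_2 - 3 a_0 = 0  ->  2 a_2 = 3 a_0 = -6  ->  a_2 = -3
  x^1: 6 a_3 - 5 a_1 - 2 a_0 = 0  ->  6 a_3 = 5 a_1 + 2 a_0 = -14  ->  a_3 = -7/3
  x^2: 12 a_4 - 7 a_2 - 2 a_1 = 0  ->  12 a_4 = 7 a_2 + 2 a_1 = -25  ->  a_4 = -25/12
  x^3: 20 a_5 - 9 a_3 - 2 a_2 = 0  ->  20 a_5 = 9 a_3 + 2 a_2 = -27  ->  a_5 = -27/20
Truncated series: y(x) = -2 - 2 x - 3 x^2 - (7/3) x^3 - (25/12) x^4 - (27/20) x^5 + O(x^6).

a_0 = -2; a_1 = -2; a_2 = -3; a_3 = -7/3; a_4 = -25/12; a_5 = -27/20


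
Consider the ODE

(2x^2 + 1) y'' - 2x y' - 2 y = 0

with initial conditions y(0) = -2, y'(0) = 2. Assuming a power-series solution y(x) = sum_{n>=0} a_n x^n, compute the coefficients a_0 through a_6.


Ansatz: y(x) = sum_{n>=0} a_n x^n, so y'(x) = sum_{n>=1} n a_n x^(n-1) and y''(x) = sum_{n>=2} n(n-1) a_n x^(n-2).
Substitute into P(x) y'' + Q(x) y' + R(x) y = 0 with P(x) = 2x^2 + 1, Q(x) = -2x, R(x) = -2, and match powers of x.
Initial conditions: a_0 = -2, a_1 = 2.
Setting the coefficient of each power of x to zero and solving order by order (substituting the coefficients already found):
  x^0: 2 a_2 - 2 a_0 = 0  ->  2 a_2 = 2 a_0 = -4  ->  a_2 = -2
  x^1: 6 a_3 - 4 a_1 = 0  ->  6 a_3 = 4 a_1 = 8  ->  a_3 = 4/3
  x^2: 12 a_4 - 2 a_2 = 0  ->  12 a_4 = 2 a_2 = -4  ->  a_4 = -1/3
  x^3: 20 a_5 + 4 a_3 = 0  ->  20 a_5 = -4 a_3 = -16/3  ->  a_5 = -4/15
  x^4: 30 a_6 + 14 a_4 = 0  ->  30 a_6 = -14 a_4 = 14/3  ->  a_6 = 7/45
Truncated series: y(x) = -2 + 2 x - 2 x^2 + (4/3) x^3 - (1/3) x^4 - (4/15) x^5 + (7/45) x^6 + O(x^7).

a_0 = -2; a_1 = 2; a_2 = -2; a_3 = 4/3; a_4 = -1/3; a_5 = -4/15; a_6 = 7/45


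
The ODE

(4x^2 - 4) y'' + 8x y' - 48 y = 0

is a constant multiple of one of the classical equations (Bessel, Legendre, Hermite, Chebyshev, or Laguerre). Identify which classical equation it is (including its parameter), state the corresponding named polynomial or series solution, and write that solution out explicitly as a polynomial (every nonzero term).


All three coefficients share the factor -4; dividing through by -4 gives  (1 - x^2) y'' - 2x y' + 12 y = 0.
This matches the Legendre equation (1 - x^2) y'' - 2x y' + n(n+1) y = 0 (note the -2x y' term) with n(n+1) = 12, so n = 3; the polynomial solution is P_3(x).
With y = sum_k a_k x^k, matching x^k gives (k+2)(k+1) a_{k+2} = [k(k+1) - n(n+1)] a_k = (k - 3)(k + 4) a_k. The right side vanishes at k = 3, so the series with the parity of 3 terminates at degree 3.
Standard normalization (P_n(1) = 1): leading coefficient (2n)!/(2^n (n!)^2) = 720/(8*36) = 5/2, so a_3 = 5/2. Work downward with a_k = (k+1)(k+2) a_{k+2} / ((k - 3)(k + 4)):
  a_1 = (2)(3)(5/2) / ((1 - 3)(1 + 4)) = 15/(-10) = -3/2
Hence P_3(x) = 5 x^3/2 - 3 x/2.

P_3(x); series = 5 x^3/2 - 3 x/2


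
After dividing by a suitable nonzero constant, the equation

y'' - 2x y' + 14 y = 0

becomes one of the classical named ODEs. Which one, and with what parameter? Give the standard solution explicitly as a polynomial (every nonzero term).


The equation is already in a standard form:  y'' - 2x y' + 14 y = 0.
This matches the Hermite equation y'' - 2x y' + 2n y = 0 with 2n = 14, so n = 7; the polynomial solution is H_7(x).
With y = sum_k a_k x^k, matching x^k gives (k+2)(k+1) a_{k+2} = 2(k - n) a_k = 2(k - 7) a_k. The right side vanishes at k = 7, so the series with the parity of 7 terminates at degree 7.
Standard normalization: leading coefficient of H_n is 2^n, so a_7 = 2^7 = 128. Work downward with a_k = (k+1)(k+2) a_{k+2} / (2(k - n)):
  a_5 = (6)(7)(128) / (2(5 - 7)) = 5376/(-4) = -1344
  a_3 = (4)(5)(-1344) / (2(3 - 7)) = -26880/(-8) = 3360
  a_1 = (2)(3)(3360) / (2(1 - 7)) = 20160/(-12) = -1680
Hence H_7(x) = 128 x^7 - 1344 x^5 + 3360 x^3 - 1680 x.

H_7(x); series = 128 x^7 - 1344 x^5 + 3360 x^3 - 1680 x


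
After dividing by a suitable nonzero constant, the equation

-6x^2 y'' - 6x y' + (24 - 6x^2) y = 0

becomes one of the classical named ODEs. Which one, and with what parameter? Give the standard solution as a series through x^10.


All three coefficients share the factor -6; dividing through by -6 gives  x^2 y'' + x y' + (x^2 - 4) y = 0.
This matches the Bessel equation x^2 y'' + x y' + (x^2 - nu^2) y = 0 with nu^2 = 4, so nu = 2; the solution bounded at x = 0 is J_2(x).
Frobenius at x = 0: indicial roots ±nu; for r = nu the recurrence k(k + 2nu) c_k = -c_{k-2} gives the standard series J_nu(x) = sum_{k>=0} (-1)^k / (k! (k+nu)!) (x/2)^(2k+nu). Evaluate the first 5 terms:
  k = 0: (-1)^0 / (0! * 2! * 2^2) x^2 = 1/(1*2*4) x^2 = (1/8) x^2
  k = 1: (-1)^1 / (1! * 3! * 2^4) x^4 = -1/(1*6*16) x^4 = (-1/96) x^4
  k = 2: (-1)^2 / (2! * 4! * 2^6) x^6 = 1/(2*24*64) x^6 = (1/3072) x^6
  k = 3: (-1)^3 / (3! * 5! * 2^8) x^8 = -1/(6*120*256) x^8 = (-1/184320) x^8
  k = 4: (-1)^4 / (4! * 6! * 2^10) x^10 = 1/(24*720*1024) x^10 = (1/17694720) x^10
Hence J_2(x) = x^10/17694720 - x^8/184320 + x^6/3072 - x^4/96 + x^2/8 + ....

J_2(x); series = x^10/17694720 - x^8/184320 + x^6/3072 - x^4/96 + x^2/8


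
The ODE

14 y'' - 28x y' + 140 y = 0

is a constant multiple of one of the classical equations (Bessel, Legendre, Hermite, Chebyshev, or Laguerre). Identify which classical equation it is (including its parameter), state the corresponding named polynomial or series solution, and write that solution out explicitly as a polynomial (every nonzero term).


All three coefficients share the factor 14; dividing through by 14 gives  y'' - 2x y' + 10 y = 0.
This matches the Hermite equation y'' - 2x y' + 2n y = 0 with 2n = 10, so n = 5; the polynomial solution is H_5(x).
With y = sum_k a_k x^k, matching x^k gives (k+2)(k+1) a_{k+2} = 2(k - n) a_k = 2(k - 5) a_k. The right side vanishes at k = 5, so the series with the parity of 5 terminates at degree 5.
Standard normalization: leading coefficient of H_n is 2^n, so a_5 = 2^5 = 32. Work downward with a_k = (k+1)(k+2) a_{k+2} / (2(k - n)):
  a_3 = (4)(5)(32) / (2(3 - 5)) = 640/(-4) = -160
  a_1 = (2)(3)(-160) / (2(1 - 5)) = -960/(-8) = 120
Hence H_5(x) = 32 x^5 - 160 x^3 + 120 x.

H_5(x); series = 32 x^5 - 160 x^3 + 120 x


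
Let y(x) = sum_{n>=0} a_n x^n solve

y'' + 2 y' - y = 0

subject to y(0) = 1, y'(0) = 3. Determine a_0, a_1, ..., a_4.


Ansatz: y(x) = sum_{n>=0} a_n x^n, so y'(x) = sum_{n>=1} n a_n x^(n-1) and y''(x) = sum_{n>=2} n(n-1) a_n x^(n-2).
Substitute into P(x) y'' + Q(x) y' + R(x) y = 0 with P(x) = 1, Q(x) = 2, R(x) = -1, and match powers of x.
Initial conditions: a_0 = 1, a_1 = 3.
Setting the coefficient of each power of x to zero and solving order by order (substituting the coefficients already found):
  x^0: 2 a_2 + 2 a_1 - a_0 = 0  ->  2 a_2 = -2 a_1 + a_0 = -5  ->  a_2 = -5/2
  x^1: 6 a_3 + 4 a_2 - a_1 = 0  ->  6 a_3 = -4 a_2 + a_1 = 13  ->  a_3 = 13/6
  x^2: 12 a_4 + 6 a_3 - a_2 = 0  ->  12 a_4 = -6 a_3 + a_2 = -31/2  ->  a_4 = -31/24
Truncated series: y(x) = 1 + 3 x - (5/2) x^2 + (13/6) x^3 - (31/24) x^4 + O(x^5).

a_0 = 1; a_1 = 3; a_2 = -5/2; a_3 = 13/6; a_4 = -31/24


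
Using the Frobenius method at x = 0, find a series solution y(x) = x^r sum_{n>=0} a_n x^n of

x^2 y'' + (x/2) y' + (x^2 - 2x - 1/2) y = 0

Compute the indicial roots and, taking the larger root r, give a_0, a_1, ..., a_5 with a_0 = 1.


Write in Frobenius form y'' + (p(x)/x) y' + (q(x)/x^2) y = 0:
  p(x) = 1/2,  q(x) = x^2 - 2x - 1/2.
Indicial equation: r(r-1) + (1/2) r + (-1/2) = 0 -> roots r_1 = 1, r_2 = -1/2.
Take r = r_1 = 1. Let y(x) = x^r sum_{n>=0} a_n x^n with a_0 = 1.
Substitute y = x^r sum a_n x^n and match x^{r+n}. The recurrence is
  D(n) a_n - 2 a_{n-1} + 1 a_{n-2} = 0,  where D(n) = (r+n)(r+n-1) + (1/2)(r+n) + (-1/2).
  a_n = [2 a_{n-1} - 1 a_{n-2}] / D(n).
Since the indicial polynomial factors as (r - r_1)(r - r_2), D(n) = (r_1 + n - r_1)(r_1 + n - r_2) = n(n + 3/2).
Evaluating step by step (a_0 = 1):
  n = 1: D(1) = 1(1 + 3/2) = 5/2; numerator = 2(1) = 2; a_1 = (2)/(5/2) = 4/5
  n = 2: D(2) = 2(2 + 3/2) = 7; numerator = 2(4/5) - 1(1) = 3/5; a_2 = (3/5)/(7) = 3/35
  n = 3: D(3) = 3(3 + 3/2) = 27/2; numerator = 2(3/35) - 1(4/5) = -22/35; a_3 = (-22/35)/(27/2) = -44/945
  n = 4: D(4) = 4(4 + 3/2) = 22; numerator = 2(-44/945) - 1(3/35) = -169/945; a_4 = (-169/945)/(22) = -169/20790
  n = 5: D(5) = 5(5 + 3/2) = 65/2; numerator = 2(-169/20790) - 1(-44/945) = 1/33; a_5 = (1/33)/(65/2) = 2/2145

r = 1; a_0 = 1; a_1 = 4/5; a_2 = 3/35; a_3 = -44/945; a_4 = -169/20790; a_5 = 2/2145


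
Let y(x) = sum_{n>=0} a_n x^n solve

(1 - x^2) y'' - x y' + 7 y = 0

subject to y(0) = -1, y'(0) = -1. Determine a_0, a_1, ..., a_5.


Ansatz: y(x) = sum_{n>=0} a_n x^n, so y'(x) = sum_{n>=1} n a_n x^(n-1) and y''(x) = sum_{n>=2} n(n-1) a_n x^(n-2).
Substitute into P(x) y'' + Q(x) y' + R(x) y = 0 with P(x) = 1 - x^2, Q(x) = -x, R(x) = 7, and match powers of x.
Initial conditions: a_0 = -1, a_1 = -1.
Setting the coefficient of each power of x to zero and solving order by order (substituting the coefficients already found):
  x^0: 2 a_2 + 7 a_0 = 0  ->  2 a_2 = -7 a_0 = 7  ->  a_2 = 7/2
  x^1: 6 a_3 + 6 a_1 = 0  ->  6 a_3 = -6 a_1 = 6  ->  a_3 = 1
  x^2: 12 a_4 + 3 a_2 = 0  ->  12 a_4 = -3 a_2 = -21/2  ->  a_4 = -7/8
  x^3: 20 a_5 - 2 a_3 = 0  ->  20 a_5 = 2 a_3 = 2  ->  a_5 = 1/10
Truncated series: y(x) = -1 - x + (7/2) x^2 + x^3 - (7/8) x^4 + (1/10) x^5 + O(x^6).

a_0 = -1; a_1 = -1; a_2 = 7/2; a_3 = 1; a_4 = -7/8; a_5 = 1/10


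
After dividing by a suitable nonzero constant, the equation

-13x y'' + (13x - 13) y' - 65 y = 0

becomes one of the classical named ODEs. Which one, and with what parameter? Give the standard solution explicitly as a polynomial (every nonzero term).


All three coefficients share the factor -13; dividing through by -13 gives  x y'' + (1 - x) y' + 5 y = 0.
This matches the Laguerre equation x y'' + (1 - x) y' + n y = 0 with n = 5; the polynomial solution is L_5(x).
With y = sum_k a_k x^k, matching x^k gives (k+1)k a_{k+1} + (k+1) a_{k+1} - k a_k + n a_k = 0, i.e. (k+1)^2 a_{k+1} = (k - n) a_k = (k - 5) a_k. The right side vanishes at k = 5, so the series terminates at degree 5.
Standard normalization L_n(0) = 1 gives a_0 = 1. Work upward with a_{k+1} = (k - 5) a_k / (k+1)^2:
  a_1 = (0 - 5)(1) / 1^2 = -5/1 = -5
  a_2 = (1 - 5)(-5) / 2^2 = 20/4 = 5
  a_3 = (2 - 5)(5) / 3^2 = -15/9 = -5/3
  a_4 = (3 - 5)(-5/3) / 4^2 = (10/3)/16 = 5/24
  a_5 = (4 - 5)(5/24) / 5^2 = (-5/24)/25 = -1/120
Hence L_5(x) = -x^5/120 + 5 x^4/24 - 5 x^3/3 + 5 x^2 - 5 x + 1.

L_5(x); series = -x^5/120 + 5 x^4/24 - 5 x^3/3 + 5 x^2 - 5 x + 1


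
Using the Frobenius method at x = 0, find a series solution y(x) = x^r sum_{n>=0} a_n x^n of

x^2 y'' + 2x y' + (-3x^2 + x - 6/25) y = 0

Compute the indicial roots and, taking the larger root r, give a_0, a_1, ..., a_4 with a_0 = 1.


Write in Frobenius form y'' + (p(x)/x) y' + (q(x)/x^2) y = 0:
  p(x) = 2,  q(x) = -3x^2 + x - 6/25.
Indicial equation: r(r-1) + (2) r + (-6/25) = 0 -> roots r_1 = 1/5, r_2 = -6/5.
Take r = r_1 = 1/5. Let y(x) = x^r sum_{n>=0} a_n x^n with a_0 = 1.
Substitute y = x^r sum a_n x^n and match x^{r+n}. The recurrence is
  D(n) a_n + 1 a_{n-1} - 3 a_{n-2} = 0,  where D(n) = (r+n)(r+n-1) + (2)(r+n) + (-6/25).
  a_n = [-1 a_{n-1} + 3 a_{n-2}] / D(n).
Since the indicial polynomial factors as (r - r_1)(r - r_2), D(n) = (r_1 + n - r_1)(r_1 + n - r_2) = n(n + 7/5).
Evaluating step by step (a_0 = 1):
  n = 1: D(1) = 1(1 + 7/5) = 12/5; numerator = -1(1) = -1; a_1 = (-1)/(12/5) = -5/12
  n = 2: D(2) = 2(2 + 7/5) = 34/5; numerator = -1(-5/12) + 3(1) = 41/12; a_2 = (41/12)/(34/5) = 205/408
  n = 3: D(3) = 3(3 + 7/5) = 66/5; numerator = -1(205/408) + 3(-5/12) = -715/408; a_3 = (-715/408)/(66/5) = -325/2448
  n = 4: D(4) = 4(4 + 7/5) = 108/5; numerator = -1(-325/2448) + 3(205/408) = 4015/2448; a_4 = (4015/2448)/(108/5) = 20075/264384

r = 1/5; a_0 = 1; a_1 = -5/12; a_2 = 205/408; a_3 = -325/2448; a_4 = 20075/264384


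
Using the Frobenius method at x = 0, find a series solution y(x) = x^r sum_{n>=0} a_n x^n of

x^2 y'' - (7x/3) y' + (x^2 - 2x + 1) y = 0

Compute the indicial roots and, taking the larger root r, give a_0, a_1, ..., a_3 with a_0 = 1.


Write in Frobenius form y'' + (p(x)/x) y' + (q(x)/x^2) y = 0:
  p(x) = -7/3,  q(x) = x^2 - 2x + 1.
Indicial equation: r(r-1) + (-7/3) r + (1) = 0 -> roots r_1 = 3, r_2 = 1/3.
Take r = r_1 = 3. Let y(x) = x^r sum_{n>=0} a_n x^n with a_0 = 1.
Substitute y = x^r sum a_n x^n and match x^{r+n}. The recurrence is
  D(n) a_n - 2 a_{n-1} + 1 a_{n-2} = 0,  where D(n) = (r+n)(r+n-1) + (-7/3)(r+n) + (1).
  a_n = [2 a_{n-1} - 1 a_{n-2}] / D(n).
Since the indicial polynomial factors as (r - r_1)(r - r_2), D(n) = (r_1 + n - r_1)(r_1 + n - r_2) = n(n + 8/3).
Evaluating step by step (a_0 = 1):
  n = 1: D(1) = 1(1 + 8/3) = 11/3; numerator = 2(1) = 2; a_1 = (2)/(11/3) = 6/11
  n = 2: D(2) = 2(2 + 8/3) = 28/3; numerator = 2(6/11) - 1(1) = 1/11; a_2 = (1/11)/(28/3) = 3/308
  n = 3: D(3) = 3(3 + 8/3) = 17; numerator = 2(3/308) - 1(6/11) = -81/154; a_3 = (-81/154)/(17) = -81/2618

r = 3; a_0 = 1; a_1 = 6/11; a_2 = 3/308; a_3 = -81/2618


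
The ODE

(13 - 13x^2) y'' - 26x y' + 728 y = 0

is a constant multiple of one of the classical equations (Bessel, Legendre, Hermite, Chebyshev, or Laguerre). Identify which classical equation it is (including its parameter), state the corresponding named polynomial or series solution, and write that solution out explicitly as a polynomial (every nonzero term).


All three coefficients share the factor 13; dividing through by 13 gives  (1 - x^2) y'' - 2x y' + 56 y = 0.
This matches the Legendre equation (1 - x^2) y'' - 2x y' + n(n+1) y = 0 (note the -2x y' term) with n(n+1) = 56, so n = 7; the polynomial solution is P_7(x).
With y = sum_k a_k x^k, matching x^k gives (k+2)(k+1) a_{k+2} = [k(k+1) - n(n+1)] a_k = (k - 7)(k + 8) a_k. The right side vanishes at k = 7, so the series with the parity of 7 terminates at degree 7.
Standard normalization (P_n(1) = 1): leading coefficient (2n)!/(2^n (n!)^2) = 87178291200/(128*25401600) = 429/16, so a_7 = 429/16. Work downward with a_k = (k+1)(k+2) a_{k+2} / ((k - 7)(k + 8)):
  a_5 = (6)(7)(429/16) / ((5 - 7)(5 + 8)) = (9009/8)/(-26) = -693/16
  a_3 = (4)(5)(-693/16) / ((3 - 7)(3 + 8)) = (-3465/4)/(-44) = 315/16
  a_1 = (2)(3)(315/16) / ((1 - 7)(1 + 8)) = (945/8)/(-54) = -35/16
Hence P_7(x) = 429 x^7/16 - 693 x^5/16 + 315 x^3/16 - 35 x/16.

P_7(x); series = 429 x^7/16 - 693 x^5/16 + 315 x^3/16 - 35 x/16


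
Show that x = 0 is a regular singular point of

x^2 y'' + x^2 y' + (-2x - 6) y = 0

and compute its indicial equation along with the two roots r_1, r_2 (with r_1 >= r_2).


Divide by x^2 to reach normal form y'' + P_1(x) y' + P_2(x) y = 0 with P_1(x) = 1 and P_2(x) = -2/x - 6/x^2.
x = 0 is a singular point because the y-coefficient -2/x - 6/x^2 has a pole at x = 0.
It is a regular singular point because x P_1(x) = p(x) = x and x^2 P_2(x) = q(x) = -2x - 6 are polynomials, hence analytic at x = 0.
p(0) = 0,  q(0) = -6.
Indicial equation: r(r-1) + p(0) r + q(0) = 0, i.e. r^2 + (p(0) - 1) r + q(0) = 0, i.e. r^2 - 1 r - 6 = 0.
Discriminant: (-1)^2 - 4(-6) = 25, so r = (1 ± 5)/2.
Solving: r_1 = 3, r_2 = -2.

indicial: r^2 - 1 r - 6 = 0; roots r_1 = 3, r_2 = -2


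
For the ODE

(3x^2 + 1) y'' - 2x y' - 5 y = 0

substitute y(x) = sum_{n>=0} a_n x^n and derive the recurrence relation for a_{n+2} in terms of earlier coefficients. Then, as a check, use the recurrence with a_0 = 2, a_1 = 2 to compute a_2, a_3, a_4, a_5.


Substitute y = sum_n a_n x^n.
(1 + 3 x^2) y'' contributes (n+2)(n+1) a_{n+2} + 3 n(n-1) a_n at x^n.
-2 x y'(x) contributes -2 n a_n at x^n.
-5 y(x) contributes -5 a_n at x^n.
Matching x^n: (n+2)(n+1) a_{n+2} + (3 n(n-1) - 2 n - 5) a_n = 0.
Thus a_{n+2} = (-3 n(n-1) + 2 n + 5) / ((n+1)(n+2)) * a_n.

Check with a_0 = 2, a_1 = 2 (apply the recurrence for n = 0, 1, 2, 3): a_0 = 2, a_1 = 2, a_2 = 5, a_3 = 7/3, a_4 = 5/4, a_5 = -49/60.

a_(n+2) = (-3 n(n-1) + 2 n + 5) / ((n+1)(n+2)) * a_n; check: a_0 = 2, a_1 = 2, a_2 = 5, a_3 = 7/3, a_4 = 5/4, a_5 = -49/60


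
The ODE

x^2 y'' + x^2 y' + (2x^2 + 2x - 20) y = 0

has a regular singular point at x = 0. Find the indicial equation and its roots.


Divide by x^2 to reach normal form y'' + P_1(x) y' + P_2(x) y = 0 with P_1(x) = 1 and P_2(x) = 2 + 2/x - 20/x^2.
x = 0 is a singular point because the y-coefficient 2 + 2/x - 20/x^2 has a pole at x = 0.
It is a regular singular point because x P_1(x) = p(x) = x and x^2 P_2(x) = q(x) = 2x^2 + 2x - 20 are polynomials, hence analytic at x = 0.
p(0) = 0,  q(0) = -20.
Indicial equation: r(r-1) + p(0) r + q(0) = 0, i.e. r^2 + (p(0) - 1) r + q(0) = 0, i.e. r^2 - 1 r - 20 = 0.
Discriminant: (-1)^2 - 4(-20) = 81, so r = (1 ± 9)/2.
Solving: r_1 = 5, r_2 = -4.

indicial: r^2 - 1 r - 20 = 0; roots r_1 = 5, r_2 = -4


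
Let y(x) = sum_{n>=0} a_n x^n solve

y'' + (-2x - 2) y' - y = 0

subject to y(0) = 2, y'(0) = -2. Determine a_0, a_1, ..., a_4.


Ansatz: y(x) = sum_{n>=0} a_n x^n, so y'(x) = sum_{n>=1} n a_n x^(n-1) and y''(x) = sum_{n>=2} n(n-1) a_n x^(n-2).
Substitute into P(x) y'' + Q(x) y' + R(x) y = 0 with P(x) = 1, Q(x) = -2x - 2, R(x) = -1, and match powers of x.
Initial conditions: a_0 = 2, a_1 = -2.
Setting the coefficient of each power of x to zero and solving order by order (substituting the coefficients already found):
  x^0: 2 a_2 - 2 a_1 - a_0 = 0  ->  2 a_2 = 2 a_1 + a_0 = -2  ->  a_2 = -1
  x^1: 6 a_3 - 4 a_2 - 3 a_1 = 0  ->  6 a_3 = 4 a_2 + 3 a_1 = -10  ->  a_3 = -5/3
  x^2: 12 a_4 - 6 a_3 - 5 a_2 = 0  ->  12 a_4 = 6 a_3 + 5 a_2 = -15  ->  a_4 = -5/4
Truncated series: y(x) = 2 - 2 x - x^2 - (5/3) x^3 - (5/4) x^4 + O(x^5).

a_0 = 2; a_1 = -2; a_2 = -1; a_3 = -5/3; a_4 = -5/4


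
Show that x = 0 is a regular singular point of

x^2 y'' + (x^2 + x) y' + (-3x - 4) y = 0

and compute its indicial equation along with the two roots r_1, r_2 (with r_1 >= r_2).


Divide by x^2 to reach normal form y'' + P_1(x) y' + P_2(x) y = 0 with P_1(x) = 1 + 1/x and P_2(x) = -3/x - 4/x^2.
x = 0 is a singular point because the y'-coefficient 1 + 1/x has a pole at x = 0 and the y-coefficient -3/x - 4/x^2 has a pole at x = 0.
It is a regular singular point because x P_1(x) = p(x) = x + 1 and x^2 P_2(x) = q(x) = -3x - 4 are polynomials, hence analytic at x = 0.
p(0) = 1,  q(0) = -4.
Indicial equation: r(r-1) + p(0) r + q(0) = 0, i.e. r^2 + (p(0) - 1) r + q(0) = 0, i.e. r^2 - 4 = 0.
Discriminant: (0)^2 - 4(-4) = 16, so r = (0 ± 4)/2.
Solving: r_1 = 2, r_2 = -2.

indicial: r^2 - 4 = 0; roots r_1 = 2, r_2 = -2


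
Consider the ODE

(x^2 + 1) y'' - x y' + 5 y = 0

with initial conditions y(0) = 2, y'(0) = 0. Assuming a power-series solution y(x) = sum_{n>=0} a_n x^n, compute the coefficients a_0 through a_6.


Ansatz: y(x) = sum_{n>=0} a_n x^n, so y'(x) = sum_{n>=1} n a_n x^(n-1) and y''(x) = sum_{n>=2} n(n-1) a_n x^(n-2).
Substitute into P(x) y'' + Q(x) y' + R(x) y = 0 with P(x) = x^2 + 1, Q(x) = -x, R(x) = 5, and match powers of x.
Initial conditions: a_0 = 2, a_1 = 0.
Setting the coefficient of each power of x to zero and solving order by order (substituting the coefficients already found):
  x^0: 2 a_2 + 5 a_0 = 0  ->  2 a_2 = -5 a_0 = -10  ->  a_2 = -5
  x^1: 6 a_3 + 4 a_1 = 0  ->  6 a_3 = -4 a_1 = 0  ->  a_3 = 0
  x^2: 12 a_4 + 5 a_2 = 0  ->  12 a_4 = -5 a_2 = 25  ->  a_4 = 25/12
  x^3: 20 a_5 + 8 a_3 = 0  ->  20 a_5 = -8 a_3 = 0  ->  a_5 = 0
  x^4: 30 a_6 + 13 a_4 = 0  ->  30 a_6 = -13 a_4 = -325/12  ->  a_6 = -65/72
Truncated series: y(x) = 2 - 5 x^2 + (25/12) x^4 - (65/72) x^6 + O(x^7).

a_0 = 2; a_1 = 0; a_2 = -5; a_3 = 0; a_4 = 25/12; a_5 = 0; a_6 = -65/72


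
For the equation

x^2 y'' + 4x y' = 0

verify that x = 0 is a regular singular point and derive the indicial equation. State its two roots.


Divide by x^2 to reach normal form y'' + P_1(x) y' + P_2(x) y = 0 with P_1(x) = 4/x and P_2(x) = 0.
x = 0 is a singular point because the y'-coefficient 4/x has a pole at x = 0.
It is a regular singular point because x P_1(x) = p(x) = 4 and x^2 P_2(x) = q(x) = 0 are polynomials, hence analytic at x = 0.
p(0) = 4,  q(0) = 0.
Indicial equation: r(r-1) + p(0) r + q(0) = 0, i.e. r^2 + (p(0) - 1) r + q(0) = 0, i.e. r^2 + 3 r = 0.
Discriminant: (3)^2 - 4(0) = 9, so r = (-3 ± 3)/2.
Solving: r_1 = 0, r_2 = -3.

indicial: r^2 + 3 r = 0; roots r_1 = 0, r_2 = -3


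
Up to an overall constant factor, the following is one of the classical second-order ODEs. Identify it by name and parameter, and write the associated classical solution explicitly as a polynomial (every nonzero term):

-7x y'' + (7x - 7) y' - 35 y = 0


All three coefficients share the factor -7; dividing through by -7 gives  x y'' + (1 - x) y' + 5 y = 0.
This matches the Laguerre equation x y'' + (1 - x) y' + n y = 0 with n = 5; the polynomial solution is L_5(x).
With y = sum_k a_k x^k, matching x^k gives (k+1)k a_{k+1} + (k+1) a_{k+1} - k a_k + n a_k = 0, i.e. (k+1)^2 a_{k+1} = (k - n) a_k = (k - 5) a_k. The right side vanishes at k = 5, so the series terminates at degree 5.
Standard normalization L_n(0) = 1 gives a_0 = 1. Work upward with a_{k+1} = (k - 5) a_k / (k+1)^2:
  a_1 = (0 - 5)(1) / 1^2 = -5/1 = -5
  a_2 = (1 - 5)(-5) / 2^2 = 20/4 = 5
  a_3 = (2 - 5)(5) / 3^2 = -15/9 = -5/3
  a_4 = (3 - 5)(-5/3) / 4^2 = (10/3)/16 = 5/24
  a_5 = (4 - 5)(5/24) / 5^2 = (-5/24)/25 = -1/120
Hence L_5(x) = -x^5/120 + 5 x^4/24 - 5 x^3/3 + 5 x^2 - 5 x + 1.

L_5(x); series = -x^5/120 + 5 x^4/24 - 5 x^3/3 + 5 x^2 - 5 x + 1


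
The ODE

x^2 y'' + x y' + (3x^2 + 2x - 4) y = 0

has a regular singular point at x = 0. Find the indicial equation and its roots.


Divide by x^2 to reach normal form y'' + P_1(x) y' + P_2(x) y = 0 with P_1(x) = 1/x and P_2(x) = 3 + 2/x - 4/x^2.
x = 0 is a singular point because the y'-coefficient 1/x has a pole at x = 0 and the y-coefficient 3 + 2/x - 4/x^2 has a pole at x = 0.
It is a regular singular point because x P_1(x) = p(x) = 1 and x^2 P_2(x) = q(x) = 3x^2 + 2x - 4 are polynomials, hence analytic at x = 0.
p(0) = 1,  q(0) = -4.
Indicial equation: r(r-1) + p(0) r + q(0) = 0, i.e. r^2 + (p(0) - 1) r + q(0) = 0, i.e. r^2 - 4 = 0.
Discriminant: (0)^2 - 4(-4) = 16, so r = (0 ± 4)/2.
Solving: r_1 = 2, r_2 = -2.

indicial: r^2 - 4 = 0; roots r_1 = 2, r_2 = -2


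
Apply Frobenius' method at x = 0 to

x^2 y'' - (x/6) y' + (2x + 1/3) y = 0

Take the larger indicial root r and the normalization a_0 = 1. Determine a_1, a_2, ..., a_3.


Write in Frobenius form y'' + (p(x)/x) y' + (q(x)/x^2) y = 0:
  p(x) = -1/6,  q(x) = 2x + 1/3.
Indicial equation: r(r-1) + (-1/6) r + (1/3) = 0 -> roots r_1 = 2/3, r_2 = 1/2.
Take r = r_1 = 2/3. Let y(x) = x^r sum_{n>=0} a_n x^n with a_0 = 1.
Substitute y = x^r sum a_n x^n and match x^{r+n}. The recurrence is
  D(n) a_n + 2 a_{n-1} = 0,  where D(n) = (r+n)(r+n-1) + (-1/6)(r+n) + (1/3).
  a_n = -2 / D(n) * a_{n-1}.
Since the indicial polynomial factors as (r - r_1)(r - r_2), D(n) = (r_1 + n - r_1)(r_1 + n - r_2) = n(n + 1/6).
Evaluating step by step (a_0 = 1):
  n = 1: D(1) = 1(1 + 1/6) = 7/6; numerator = -2(1) = -2; a_1 = (-2)/(7/6) = -12/7
  n = 2: D(2) = 2(2 + 1/6) = 13/3; numerator = -2(-12/7) = 24/7; a_2 = (24/7)/(13/3) = 72/91
  n = 3: D(3) = 3(3 + 1/6) = 19/2; numerator = -2(72/91) = -144/91; a_3 = (-144/91)/(19/2) = -288/1729

r = 2/3; a_0 = 1; a_1 = -12/7; a_2 = 72/91; a_3 = -288/1729


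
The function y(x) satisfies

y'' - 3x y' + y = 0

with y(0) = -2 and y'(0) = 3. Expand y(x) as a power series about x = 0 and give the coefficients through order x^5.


Ansatz: y(x) = sum_{n>=0} a_n x^n, so y'(x) = sum_{n>=1} n a_n x^(n-1) and y''(x) = sum_{n>=2} n(n-1) a_n x^(n-2).
Substitute into P(x) y'' + Q(x) y' + R(x) y = 0 with P(x) = 1, Q(x) = -3x, R(x) = 1, and match powers of x.
Initial conditions: a_0 = -2, a_1 = 3.
Setting the coefficient of each power of x to zero and solving order by order (substituting the coefficients already found):
  x^0: 2 a_2 + a_0 = 0  ->  2 a_2 = -a_0 = 2  ->  a_2 = 1
  x^1: 6 a_3 - 2 a_1 = 0  ->  6 a_3 = 2 a_1 = 6  ->  a_3 = 1
  x^2: 12 a_4 - 5 a_2 = 0  ->  12 a_4 = 5 a_2 = 5  ->  a_4 = 5/12
  x^3: 20 a_5 - 8 a_3 = 0  ->  20 a_5 = 8 a_3 = 8  ->  a_5 = 2/5
Truncated series: y(x) = -2 + 3 x + x^2 + x^3 + (5/12) x^4 + (2/5) x^5 + O(x^6).

a_0 = -2; a_1 = 3; a_2 = 1; a_3 = 1; a_4 = 5/12; a_5 = 2/5


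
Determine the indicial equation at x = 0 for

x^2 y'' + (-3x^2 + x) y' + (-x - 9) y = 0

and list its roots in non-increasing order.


Divide by x^2 to reach normal form y'' + P_1(x) y' + P_2(x) y = 0 with P_1(x) = -3 + 1/x and P_2(x) = -1/x - 9/x^2.
x = 0 is a singular point because the y'-coefficient -3 + 1/x has a pole at x = 0 and the y-coefficient -1/x - 9/x^2 has a pole at x = 0.
It is a regular singular point because x P_1(x) = p(x) = 1 - 3x and x^2 P_2(x) = q(x) = -x - 9 are polynomials, hence analytic at x = 0.
p(0) = 1,  q(0) = -9.
Indicial equation: r(r-1) + p(0) r + q(0) = 0, i.e. r^2 + (p(0) - 1) r + q(0) = 0, i.e. r^2 - 9 = 0.
Discriminant: (0)^2 - 4(-9) = 36, so r = (0 ± 6)/2.
Solving: r_1 = 3, r_2 = -3.

indicial: r^2 - 9 = 0; roots r_1 = 3, r_2 = -3


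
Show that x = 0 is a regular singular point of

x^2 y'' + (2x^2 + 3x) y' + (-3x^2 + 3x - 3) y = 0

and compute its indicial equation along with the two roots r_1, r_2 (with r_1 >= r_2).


Divide by x^2 to reach normal form y'' + P_1(x) y' + P_2(x) y = 0 with P_1(x) = 2 + 3/x and P_2(x) = -3 + 3/x - 3/x^2.
x = 0 is a singular point because the y'-coefficient 2 + 3/x has a pole at x = 0 and the y-coefficient -3 + 3/x - 3/x^2 has a pole at x = 0.
It is a regular singular point because x P_1(x) = p(x) = 2x + 3 and x^2 P_2(x) = q(x) = -3x^2 + 3x - 3 are polynomials, hence analytic at x = 0.
p(0) = 3,  q(0) = -3.
Indicial equation: r(r-1) + p(0) r + q(0) = 0, i.e. r^2 + (p(0) - 1) r + q(0) = 0, i.e. r^2 + 2 r - 3 = 0.
Discriminant: (2)^2 - 4(-3) = 16, so r = (-2 ± 4)/2.
Solving: r_1 = 1, r_2 = -3.

indicial: r^2 + 2 r - 3 = 0; roots r_1 = 1, r_2 = -3


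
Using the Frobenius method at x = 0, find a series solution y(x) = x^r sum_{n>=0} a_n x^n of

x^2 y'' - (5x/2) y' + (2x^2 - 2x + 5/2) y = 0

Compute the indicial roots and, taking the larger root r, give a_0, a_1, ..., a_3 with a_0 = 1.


Write in Frobenius form y'' + (p(x)/x) y' + (q(x)/x^2) y = 0:
  p(x) = -5/2,  q(x) = 2x^2 - 2x + 5/2.
Indicial equation: r(r-1) + (-5/2) r + (5/2) = 0 -> roots r_1 = 5/2, r_2 = 1.
Take r = r_1 = 5/2. Let y(x) = x^r sum_{n>=0} a_n x^n with a_0 = 1.
Substitute y = x^r sum a_n x^n and match x^{r+n}. The recurrence is
  D(n) a_n - 2 a_{n-1} + 2 a_{n-2} = 0,  where D(n) = (r+n)(r+n-1) + (-5/2)(r+n) + (5/2).
  a_n = [2 a_{n-1} - 2 a_{n-2}] / D(n).
Since the indicial polynomial factors as (r - r_1)(r - r_2), D(n) = (r_1 + n - r_1)(r_1 + n - r_2) = n(n + 3/2).
Evaluating step by step (a_0 = 1):
  n = 1: D(1) = 1(1 + 3/2) = 5/2; numerator = 2(1) = 2; a_1 = (2)/(5/2) = 4/5
  n = 2: D(2) = 2(2 + 3/2) = 7; numerator = 2(4/5) - 2(1) = -2/5; a_2 = (-2/5)/(7) = -2/35
  n = 3: D(3) = 3(3 + 3/2) = 27/2; numerator = 2(-2/35) - 2(4/5) = -12/7; a_3 = (-12/7)/(27/2) = -8/63

r = 5/2; a_0 = 1; a_1 = 4/5; a_2 = -2/35; a_3 = -8/63


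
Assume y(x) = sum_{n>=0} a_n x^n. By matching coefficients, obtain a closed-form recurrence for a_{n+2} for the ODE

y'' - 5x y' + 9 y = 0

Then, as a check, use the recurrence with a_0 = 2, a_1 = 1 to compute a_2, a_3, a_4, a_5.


Substitute y = sum_n a_n x^n.
y''(x) has coefficient (n+2)(n+1) a_{n+2} at x^n;
-5 x y'(x) has coefficient -5 n a_n at x^n (shift);
9 y(x) has coefficient 9 a_n at x^n.
Matching x^n: (n+2)(n+1) a_{n+2} + (-5n + 9) a_n = 0.
Thus a_{n+2} = (5n - 9) / ((n+1)(n+2)) * a_n.

Check with a_0 = 2, a_1 = 1 (apply the recurrence for n = 0, 1, 2, 3): a_0 = 2, a_1 = 1, a_2 = -9, a_3 = -2/3, a_4 = -3/4, a_5 = -1/5.

a_(n+2) = (5n - 9) / ((n+1)(n+2)) * a_n; check: a_0 = 2, a_1 = 1, a_2 = -9, a_3 = -2/3, a_4 = -3/4, a_5 = -1/5


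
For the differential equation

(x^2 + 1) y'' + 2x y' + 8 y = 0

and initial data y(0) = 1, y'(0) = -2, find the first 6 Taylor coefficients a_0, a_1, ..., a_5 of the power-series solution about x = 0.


Ansatz: y(x) = sum_{n>=0} a_n x^n, so y'(x) = sum_{n>=1} n a_n x^(n-1) and y''(x) = sum_{n>=2} n(n-1) a_n x^(n-2).
Substitute into P(x) y'' + Q(x) y' + R(x) y = 0 with P(x) = x^2 + 1, Q(x) = 2x, R(x) = 8, and match powers of x.
Initial conditions: a_0 = 1, a_1 = -2.
Setting the coefficient of each power of x to zero and solving order by order (substituting the coefficients already found):
  x^0: 2 a_2 + 8 a_0 = 0  ->  2 a_2 = -8 a_0 = -8  ->  a_2 = -4
  x^1: 6 a_3 + 10 a_1 = 0  ->  6 a_3 = -10 a_1 = 20  ->  a_3 = 10/3
  x^2: 12 a_4 + 14 a_2 = 0  ->  12 a_4 = -14 a_2 = 56  ->  a_4 = 14/3
  x^3: 20 a_5 + 20 a_3 = 0  ->  20 a_5 = -20 a_3 = -200/3  ->  a_5 = -10/3
Truncated series: y(x) = 1 - 2 x - 4 x^2 + (10/3) x^3 + (14/3) x^4 - (10/3) x^5 + O(x^6).

a_0 = 1; a_1 = -2; a_2 = -4; a_3 = 10/3; a_4 = 14/3; a_5 = -10/3


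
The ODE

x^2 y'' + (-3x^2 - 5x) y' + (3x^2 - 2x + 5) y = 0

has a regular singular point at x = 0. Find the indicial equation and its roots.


Divide by x^2 to reach normal form y'' + P_1(x) y' + P_2(x) y = 0 with P_1(x) = -3 - 5/x and P_2(x) = 3 - 2/x + 5/x^2.
x = 0 is a singular point because the y'-coefficient -3 - 5/x has a pole at x = 0 and the y-coefficient 3 - 2/x + 5/x^2 has a pole at x = 0.
It is a regular singular point because x P_1(x) = p(x) = -3x - 5 and x^2 P_2(x) = q(x) = 3x^2 - 2x + 5 are polynomials, hence analytic at x = 0.
p(0) = -5,  q(0) = 5.
Indicial equation: r(r-1) + p(0) r + q(0) = 0, i.e. r^2 + (p(0) - 1) r + q(0) = 0, i.e. r^2 - 6 r + 5 = 0.
Discriminant: (-6)^2 - 4(5) = 16, so r = (6 ± 4)/2.
Solving: r_1 = 5, r_2 = 1.

indicial: r^2 - 6 r + 5 = 0; roots r_1 = 5, r_2 = 1


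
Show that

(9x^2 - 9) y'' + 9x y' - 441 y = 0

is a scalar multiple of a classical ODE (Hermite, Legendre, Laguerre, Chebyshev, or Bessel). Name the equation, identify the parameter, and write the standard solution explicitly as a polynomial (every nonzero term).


All three coefficients share the factor -9; dividing through by -9 gives  (1 - x^2) y'' - x y' + 49 y = 0.
This matches the Chebyshev equation (1 - x^2) y'' - x y' + n^2 y = 0 (note the -x y' term, not -2x y') with n^2 = 49, so n = 7; the polynomial solution is T_7(x).
With y = sum_k a_k x^k, matching x^k gives (k+2)(k+1) a_{k+2} = (k^2 - n^2) a_k = (k - 7)(k + 7) a_k. The right side vanishes at k = 7, so the series with the parity of 7 terminates at degree 7.
Standard normalization: leading coefficient of T_n is 2^(n-1), so a_7 = 2^6 = 64. Work downward with a_k = (k+1)(k+2) a_{k+2} / ((k - 7)(k + 7)):
  a_5 = (6)(7)(64) / ((5 - 7)(5 + 7)) = 2688/(-24) = -112
  a_3 = (4)(5)(-112) / ((3 - 7)(3 + 7)) = -2240/(-40) = 56
  a_1 = (2)(3)(56) / ((1 - 7)(1 + 7)) = 336/(-48) = -7
Hence T_7(x) = 64 x^7 - 112 x^5 + 56 x^3 - 7 x.

T_7(x); series = 64 x^7 - 112 x^5 + 56 x^3 - 7 x


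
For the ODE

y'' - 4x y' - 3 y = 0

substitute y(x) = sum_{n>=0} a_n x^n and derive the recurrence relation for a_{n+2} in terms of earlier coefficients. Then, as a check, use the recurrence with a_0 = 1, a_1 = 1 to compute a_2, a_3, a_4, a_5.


Substitute y = sum_n a_n x^n.
y''(x) has coefficient (n+2)(n+1) a_{n+2} at x^n;
-4 x y'(x) has coefficient -4 n a_n at x^n (shift);
-3 y(x) has coefficient -3 a_n at x^n.
Matching x^n: (n+2)(n+1) a_{n+2} + (-4n - 3) a_n = 0.
Thus a_{n+2} = (4n + 3) / ((n+1)(n+2)) * a_n.

Check with a_0 = 1, a_1 = 1 (apply the recurrence for n = 0, 1, 2, 3): a_0 = 1, a_1 = 1, a_2 = 3/2, a_3 = 7/6, a_4 = 11/8, a_5 = 7/8.

a_(n+2) = (4n + 3) / ((n+1)(n+2)) * a_n; check: a_0 = 1, a_1 = 1, a_2 = 3/2, a_3 = 7/6, a_4 = 11/8, a_5 = 7/8


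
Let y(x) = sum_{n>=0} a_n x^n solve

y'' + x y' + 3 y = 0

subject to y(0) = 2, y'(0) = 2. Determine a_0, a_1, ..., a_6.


Ansatz: y(x) = sum_{n>=0} a_n x^n, so y'(x) = sum_{n>=1} n a_n x^(n-1) and y''(x) = sum_{n>=2} n(n-1) a_n x^(n-2).
Substitute into P(x) y'' + Q(x) y' + R(x) y = 0 with P(x) = 1, Q(x) = x, R(x) = 3, and match powers of x.
Initial conditions: a_0 = 2, a_1 = 2.
Setting the coefficient of each power of x to zero and solving order by order (substituting the coefficients already found):
  x^0: 2 a_2 + 3 a_0 = 0  ->  2 a_2 = -3 a_0 = -6  ->  a_2 = -3
  x^1: 6 a_3 + 4 a_1 = 0  ->  6 a_3 = -4 a_1 = -8  ->  a_3 = -4/3
  x^2: 12 a_4 + 5 a_2 = 0  ->  12 a_4 = -5 a_2 = 15  ->  a_4 = 5/4
  x^3: 20 a_5 + 6 a_3 = 0  ->  20 a_5 = -6 a_3 = 8  ->  a_5 = 2/5
  x^4: 30 a_6 + 7 a_4 = 0  ->  30 a_6 = -7 a_4 = -35/4  ->  a_6 = -7/24
Truncated series: y(x) = 2 + 2 x - 3 x^2 - (4/3) x^3 + (5/4) x^4 + (2/5) x^5 - (7/24) x^6 + O(x^7).

a_0 = 2; a_1 = 2; a_2 = -3; a_3 = -4/3; a_4 = 5/4; a_5 = 2/5; a_6 = -7/24


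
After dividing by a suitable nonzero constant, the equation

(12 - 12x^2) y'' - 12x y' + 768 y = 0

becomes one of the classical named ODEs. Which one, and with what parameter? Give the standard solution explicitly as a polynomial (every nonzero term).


All three coefficients share the factor 12; dividing through by 12 gives  (1 - x^2) y'' - x y' + 64 y = 0.
This matches the Chebyshev equation (1 - x^2) y'' - x y' + n^2 y = 0 (note the -x y' term, not -2x y') with n^2 = 64, so n = 8; the polynomial solution is T_8(x).
With y = sum_k a_k x^k, matching x^k gives (k+2)(k+1) a_{k+2} = (k^2 - n^2) a_k = (k - 8)(k + 8) a_k. The right side vanishes at k = 8, so the series with the parity of 8 terminates at degree 8.
Standard normalization: leading coefficient of T_n is 2^(n-1), so a_8 = 2^7 = 128. Work downward with a_k = (k+1)(k+2) a_{k+2} / ((k - 8)(k + 8)):
  a_6 = (7)(8)(128) / ((6 - 8)(6 + 8)) = 7168/(-28) = -256
  a_4 = (5)(6)(-256) / ((4 - 8)(4 + 8)) = -7680/(-48) = 160
  a_2 = (3)(4)(160) / ((2 - 8)(2 + 8)) = 1920/(-60) = -32
  a_0 = (1)(2)(-32) / ((0 - 8)(0 + 8)) = -64/(-64) = 1
Hence T_8(x) = 128 x^8 - 256 x^6 + 160 x^4 - 32 x^2 + 1.

T_8(x); series = 128 x^8 - 256 x^6 + 160 x^4 - 32 x^2 + 1


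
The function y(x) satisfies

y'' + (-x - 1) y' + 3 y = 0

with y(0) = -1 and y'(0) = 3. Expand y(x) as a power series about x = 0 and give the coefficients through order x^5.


Ansatz: y(x) = sum_{n>=0} a_n x^n, so y'(x) = sum_{n>=1} n a_n x^(n-1) and y''(x) = sum_{n>=2} n(n-1) a_n x^(n-2).
Substitute into P(x) y'' + Q(x) y' + R(x) y = 0 with P(x) = 1, Q(x) = -x - 1, R(x) = 3, and match powers of x.
Initial conditions: a_0 = -1, a_1 = 3.
Setting the coefficient of each power of x to zero and solving order by order (substituting the coefficients already found):
  x^0: 2 a_2 - a_1 + 3 a_0 = 0  ->  2 a_2 = a_1 - 3 a_0 = 6  ->  a_2 = 3
  x^1: 6 a_3 - 2 a_2 + 2 a_1 = 0  ->  6 a_3 = 2 a_2 - 2 a_1 = 0  ->  a_3 = 0
  x^2: 12 a_4 - 3 a_3 + a_2 = 0  ->  12 a_4 = 3 a_3 - a_2 = -3  ->  a_4 = -1/4
  x^3: 20 a_5 - 4 a_4 = 0  ->  20 a_5 = 4 a_4 = -1  ->  a_5 = -1/20
Truncated series: y(x) = -1 + 3 x + 3 x^2 - (1/4) x^4 - (1/20) x^5 + O(x^6).

a_0 = -1; a_1 = 3; a_2 = 3; a_3 = 0; a_4 = -1/4; a_5 = -1/20


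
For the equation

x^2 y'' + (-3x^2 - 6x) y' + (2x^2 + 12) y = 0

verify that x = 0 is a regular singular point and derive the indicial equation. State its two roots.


Divide by x^2 to reach normal form y'' + P_1(x) y' + P_2(x) y = 0 with P_1(x) = -3 - 6/x and P_2(x) = 2 + 12/x^2.
x = 0 is a singular point because the y'-coefficient -3 - 6/x has a pole at x = 0 and the y-coefficient 2 + 12/x^2 has a pole at x = 0.
It is a regular singular point because x P_1(x) = p(x) = -3x - 6 and x^2 P_2(x) = q(x) = 2x^2 + 12 are polynomials, hence analytic at x = 0.
p(0) = -6,  q(0) = 12.
Indicial equation: r(r-1) + p(0) r + q(0) = 0, i.e. r^2 + (p(0) - 1) r + q(0) = 0, i.e. r^2 - 7 r + 12 = 0.
Discriminant: (-7)^2 - 4(12) = 1, so r = (7 ± 1)/2.
Solving: r_1 = 4, r_2 = 3.

indicial: r^2 - 7 r + 12 = 0; roots r_1 = 4, r_2 = 3


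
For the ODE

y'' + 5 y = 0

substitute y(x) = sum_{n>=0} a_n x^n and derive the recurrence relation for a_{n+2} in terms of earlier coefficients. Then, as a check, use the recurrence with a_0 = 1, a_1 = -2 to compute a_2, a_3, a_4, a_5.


Substitute y = sum_n a_n x^n into y'' + (const) y = 0.
y''(x) = sum_{n>=0} (n+2)(n+1) a_{n+2} x^n.
The ODE becomes sum_n [(n+2)(n+1) a_{n+2} + 5 a_n] x^n = 0.
Setting each coefficient to zero gives the recurrence:
  (n+2)(n+1) a_{n+2} + 5 a_n = 0,
  a_{n+2} = -5 / ((n+1)(n+2)) a_n.

Check with a_0 = 1, a_1 = -2 (apply the recurrence for n = 0, 1, 2, 3): a_0 = 1, a_1 = -2, a_2 = -5/2, a_3 = 5/3, a_4 = 25/24, a_5 = -5/12.

a_{n+2} = -5/((n+1)(n+2)) * a_n; check: a_0 = 1, a_1 = -2, a_2 = -5/2, a_3 = 5/3, a_4 = 25/24, a_5 = -5/12


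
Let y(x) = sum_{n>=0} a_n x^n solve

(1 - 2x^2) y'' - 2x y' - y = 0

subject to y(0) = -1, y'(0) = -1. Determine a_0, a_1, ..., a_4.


Ansatz: y(x) = sum_{n>=0} a_n x^n, so y'(x) = sum_{n>=1} n a_n x^(n-1) and y''(x) = sum_{n>=2} n(n-1) a_n x^(n-2).
Substitute into P(x) y'' + Q(x) y' + R(x) y = 0 with P(x) = 1 - 2x^2, Q(x) = -2x, R(x) = -1, and match powers of x.
Initial conditions: a_0 = -1, a_1 = -1.
Setting the coefficient of each power of x to zero and solving order by order (substituting the coefficients already found):
  x^0: 2 a_2 - a_0 = 0  ->  2 a_2 = a_0 = -1  ->  a_2 = -1/2
  x^1: 6 a_3 - 3 a_1 = 0  ->  6 a_3 = 3 a_1 = -3  ->  a_3 = -1/2
  x^2: 12 a_4 - 9 a_2 = 0  ->  12 a_4 = 9 a_2 = -9/2  ->  a_4 = -3/8
Truncated series: y(x) = -1 - x - (1/2) x^2 - (1/2) x^3 - (3/8) x^4 + O(x^5).

a_0 = -1; a_1 = -1; a_2 = -1/2; a_3 = -1/2; a_4 = -3/8
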